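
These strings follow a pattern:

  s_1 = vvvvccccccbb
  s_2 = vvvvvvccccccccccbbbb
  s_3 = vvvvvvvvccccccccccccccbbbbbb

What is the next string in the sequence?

vvvvvvvvvvccccccccccccccccccbbbbbbbb

Reading off run lengths: v runs 4, 6, 8; c runs 6, 10, 14; b runs 2, 4, 6 — each is linear in n (n = 1, 2, …).
Setting n = 4 gives 10, 18, 8 characters in each block.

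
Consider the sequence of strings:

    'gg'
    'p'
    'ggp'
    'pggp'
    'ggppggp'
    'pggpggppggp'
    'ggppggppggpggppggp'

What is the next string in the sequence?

pggpggppggpggppggppggpggppggp

From term 3 onward, concatenate the second-to-last term with the last: gg·p = ggp, p·ggp = pggp, …
Continuing: pggpggppggp · ggppggppggpggppggp gives term 8.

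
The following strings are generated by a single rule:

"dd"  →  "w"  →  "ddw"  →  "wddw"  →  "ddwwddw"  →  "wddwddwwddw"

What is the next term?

ddwwddwwddwddwwddw

Each term (from the third on) is the two preceding terms concatenated in order: term 3 = dd·w = ddw.
So term 7 is ddwwddw·wddwddwwddw.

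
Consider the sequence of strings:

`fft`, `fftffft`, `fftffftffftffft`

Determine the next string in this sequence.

Each string is two copies of the previous one joined by 'f'.
Doubling fftffftffftffft with 'f' between the halves:

fftffftffftffftffftffftffftffft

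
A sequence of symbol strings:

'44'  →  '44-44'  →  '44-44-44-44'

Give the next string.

44-44-44-44-44-44-44-44

Each string is two copies of the previous one joined by '-'.
One more doubling of 44-44-44-44 gives the answer.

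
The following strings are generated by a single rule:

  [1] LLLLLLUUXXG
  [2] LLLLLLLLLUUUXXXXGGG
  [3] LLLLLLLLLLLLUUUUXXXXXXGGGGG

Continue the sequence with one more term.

LLLLLLLLLLLLLLLUUUUUXXXXXXXXGGGGGGG

The n-th term is 3n+3 L's then n+1 U's then 2n X's then 2n-1 G's (n = 1, 2, …).
Setting n = 4 gives 15, 5, 8, 7 characters in each block.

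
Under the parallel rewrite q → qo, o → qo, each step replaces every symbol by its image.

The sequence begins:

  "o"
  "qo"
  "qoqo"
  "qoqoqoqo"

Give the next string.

qoqoqoqoqoqoqoqo

Rewriting each symbol of qoqoqoqo: q→qo, o→qo, q→qo, o→qo, q→qo, o→qo, q→qo, o→qo, which concatenates to qo qo qo qo qo qo qo qo.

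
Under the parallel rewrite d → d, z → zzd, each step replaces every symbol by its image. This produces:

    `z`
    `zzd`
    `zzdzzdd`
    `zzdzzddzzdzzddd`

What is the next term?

Applying the rule to each of the 15 symbols of zzdzzddzzdzzddd gives the pieces zzd zzd d zzd zzd d d zzd zzd d zzd zzd d d d, which concatenate to the answer.

zzdzzddzzdzzdddzzdzzddzzdzzdddd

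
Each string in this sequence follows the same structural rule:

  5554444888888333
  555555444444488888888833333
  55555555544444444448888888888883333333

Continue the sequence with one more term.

5555555555554444444444444888888888888888333333333

Reading off run lengths: 5 runs 3, 6, 9; 4 runs 4, 7, 10; 8 runs 6, 9, 12; 3 runs 3, 5, 7 — each is linear in n (n = 1, 2, …).
Setting n = 4 gives 12, 13, 15, 9 characters in each block.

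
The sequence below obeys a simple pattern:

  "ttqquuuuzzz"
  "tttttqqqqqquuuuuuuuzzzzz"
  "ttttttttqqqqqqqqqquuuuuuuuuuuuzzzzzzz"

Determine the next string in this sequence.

tttttttttttqqqqqqqqqqqqqquuuuuuuuuuuuuuuuzzzzzzzzz

Each string has the form t^{3n-1} q^{4n-2} u^{4n} z^{2n+1} (n = 1, 2, …).
At n = 4 the blocks have lengths 11, 14, 16, 9.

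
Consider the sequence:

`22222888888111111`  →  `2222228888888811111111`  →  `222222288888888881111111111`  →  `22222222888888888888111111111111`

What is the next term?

Term n consists of n+3 2's, followed by 2n+2 8's, followed by 2n+2 1's, where the shown terms are n = 2, 3, 4, 5.
Setting n = 6 gives 9, 14, 14 characters in each block.

2222222228888888888888811111111111111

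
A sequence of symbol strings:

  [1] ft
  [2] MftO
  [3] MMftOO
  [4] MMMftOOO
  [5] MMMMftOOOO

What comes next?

Every step adds M to the front and O to the end of the previous string.
So the next term is M·MMMMftOOOO·O.

MMMMMftOOOOO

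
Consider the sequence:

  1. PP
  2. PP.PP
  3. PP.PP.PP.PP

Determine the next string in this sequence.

Every step duplicates the string with '.' between the halves.
One more doubling of PP.PP.PP.PP gives the answer.

PP.PP.PP.PP.PP.PP.PP.PP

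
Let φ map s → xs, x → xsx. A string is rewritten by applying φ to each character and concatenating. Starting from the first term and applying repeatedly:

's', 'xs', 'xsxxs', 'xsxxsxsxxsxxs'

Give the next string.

xsxxsxsxxsxxsxsxxsxsxxsxxsxsxxsxxs

φ(xsxxsxsxxsxxs) expands symbol-by-symbol to xsx xs xsx xsx xs xsx xs xsx xsx xs xsx xsx xs; joining the 13 pieces gives the next term.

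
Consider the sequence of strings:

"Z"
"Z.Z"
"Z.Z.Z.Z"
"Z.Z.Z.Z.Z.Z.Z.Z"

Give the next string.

s(k+1) = s(k)·.·s(k) — each term doubles the last with '.' between the halves.
One more doubling of Z.Z.Z.Z.Z.Z.Z.Z gives the answer.

Z.Z.Z.Z.Z.Z.Z.Z.Z.Z.Z.Z.Z.Z.Z.Z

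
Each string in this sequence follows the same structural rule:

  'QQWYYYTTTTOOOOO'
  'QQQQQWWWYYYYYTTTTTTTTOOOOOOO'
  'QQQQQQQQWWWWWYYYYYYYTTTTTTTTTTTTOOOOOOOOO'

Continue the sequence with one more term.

Each string has the form Q^{3n-1} W^{2n-1} Y^{2n+1} T^{4n} O^{2n+3} (n = 1, 2, …).
For the next term, n = 4, so the run lengths are 11, 7, 9, 16, 11.

QQQQQQQQQQQWWWWWWWYYYYYYYYYTTTTTTTTTTTTTTTTOOOOOOOOOOO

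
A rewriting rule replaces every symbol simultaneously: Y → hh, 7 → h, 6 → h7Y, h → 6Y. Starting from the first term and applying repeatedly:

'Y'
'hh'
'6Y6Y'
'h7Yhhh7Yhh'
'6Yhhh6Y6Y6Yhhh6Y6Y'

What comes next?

φ(6Yhhh6Y6Y6Yhhh6Y6Y) expands symbol-by-symbol to h7Y hh 6Y 6Y 6Y h7Y hh h7Y hh h7Y hh 6Y 6Y 6Y h7Y hh h7Y hh; joining the 18 pieces gives the next term.

h7Yhh6Y6Y6Yh7Yhhh7Yhhh7Yhh6Y6Y6Yh7Yhhh7Yhh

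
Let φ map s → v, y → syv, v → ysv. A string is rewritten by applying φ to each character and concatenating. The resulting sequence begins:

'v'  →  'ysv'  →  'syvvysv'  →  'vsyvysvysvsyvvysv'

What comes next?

Applying the rule to each of the 17 symbols of vsyvysvysvsyvvysv gives the pieces ysv v syv ysv syv v ysv syv v ysv v syv ysv ysv syv v ysv, which concatenate to the answer.

ysvvsyvysvsyvvysvsyvvysvvsyvysvysvsyvvysv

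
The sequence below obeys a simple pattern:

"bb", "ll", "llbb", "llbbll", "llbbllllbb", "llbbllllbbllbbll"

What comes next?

This is a Fibonacci-style word recurrence s(k) = s(k−1)·s(k−2): e.g. ll·bb = llbb.
Continuing: llbbllllbbllbbll · llbbllllbb gives term 7.

llbbllllbbllbbllllbbllllbb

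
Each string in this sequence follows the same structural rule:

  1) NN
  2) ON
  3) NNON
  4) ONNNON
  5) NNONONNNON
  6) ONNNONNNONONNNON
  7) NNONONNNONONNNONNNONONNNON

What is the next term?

From term 3 onward, concatenate the second-to-last term with the last: NN·ON = NNON, ON·NNON = ONNNON, …
Continuing: ONNNONNNONONNNON · NNONONNNONONNNONNNONONNNON gives term 8.

ONNNONNNONONNNONNNONONNNONONNNONNNONONNNON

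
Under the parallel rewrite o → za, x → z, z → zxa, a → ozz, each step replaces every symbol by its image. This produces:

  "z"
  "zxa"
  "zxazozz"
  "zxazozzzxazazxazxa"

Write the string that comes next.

zxazozzzxazazxazxazxazozzzxaozzzxazozzzxazozz

Applying the rule to each of the 18 symbols of zxazozzzxazazxazxa gives the pieces zxa z ozz zxa za zxa zxa zxa z ozz zxa ozz zxa z ozz zxa z ozz, which concatenate to the answer.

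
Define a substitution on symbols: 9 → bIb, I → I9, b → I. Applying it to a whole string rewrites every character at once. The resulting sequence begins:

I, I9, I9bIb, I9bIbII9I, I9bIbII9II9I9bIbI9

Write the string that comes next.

I9bIbII9II9I9bIbI9I9bIbI9bIbII9II9bIb

Replace each of the 18 characters of I9bIbII9II9I9bIbI9 in place — I9 bIb I I9 I I9 I9 bIb I9 I9 bIb I9 bIb I I9 I I9 bIb — and concatenate.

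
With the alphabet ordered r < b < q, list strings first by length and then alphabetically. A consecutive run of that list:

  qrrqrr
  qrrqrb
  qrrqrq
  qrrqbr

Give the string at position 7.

qrrqqr

Advancing 3 positions from qrrqbr through qrrqbr → qrrqbb → qrrqbq reaches term 7.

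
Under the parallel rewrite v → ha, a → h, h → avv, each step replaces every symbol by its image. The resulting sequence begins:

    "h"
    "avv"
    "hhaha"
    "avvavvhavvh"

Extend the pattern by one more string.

hhahahhahaavvhhahaavv

Apply φ to avvavvhavvh symbol by symbol: a→h, v→ha, v→ha, a→h, v→ha, v→ha, h→avv, a→h, v→ha, v→ha, h→avv; joined: h ha ha h ha ha avv h ha ha avv.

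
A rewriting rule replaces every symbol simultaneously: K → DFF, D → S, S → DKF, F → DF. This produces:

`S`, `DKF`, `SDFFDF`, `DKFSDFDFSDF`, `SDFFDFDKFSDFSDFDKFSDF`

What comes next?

φ(SDFFDFDKFSDFSDFDKFSDF) expands symbol-by-symbol to DKF S DF DF S DF S DFF DF DKF S DF DKF S DF S DFF DF DKF S DF; joining the 21 pieces gives the next term.

DKFSDFDFSDFSDFFDFDKFSDFDKFSDFSDFFDFDKFSDF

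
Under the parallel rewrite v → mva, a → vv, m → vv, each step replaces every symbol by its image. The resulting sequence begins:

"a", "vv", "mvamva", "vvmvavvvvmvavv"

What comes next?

mvamvavvmvavvmvamvamvamvavvmvavvmvamva

Replace each of the 14 characters of vvmvavvvvmvavv in place — mva mva vv mva vv mva mva mva mva vv mva vv mva mva — and concatenate.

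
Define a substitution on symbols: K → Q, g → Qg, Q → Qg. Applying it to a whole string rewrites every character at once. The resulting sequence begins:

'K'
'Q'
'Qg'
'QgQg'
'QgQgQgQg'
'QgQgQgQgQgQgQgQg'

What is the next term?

Applying the rule to each of the 16 symbols of QgQgQgQgQgQgQgQg gives the pieces Qg Qg Qg Qg Qg Qg Qg Qg Qg Qg Qg Qg Qg Qg Qg Qg, which concatenate to the answer.

QgQgQgQgQgQgQgQgQgQgQgQgQgQgQgQg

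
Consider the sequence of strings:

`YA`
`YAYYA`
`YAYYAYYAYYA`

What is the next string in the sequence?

YAYYAYYAYYAYYAYYAYYAYYA

Every step duplicates the string with 'Y' between the halves.
One more doubling of YAYYAYYAYYA gives the answer.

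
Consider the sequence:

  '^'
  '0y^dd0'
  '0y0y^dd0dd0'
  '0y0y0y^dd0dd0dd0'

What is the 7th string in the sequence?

Each term wraps the previous one in 0y on the left and dd0 on the right.
From 0y0y0y^dd0dd0dd0, 3 further steps: 0y0y0y^dd0dd0dd0 → 0y0y0y0y^dd0dd0dd0dd0 → 0y0y0y0y0y^dd0dd0dd0dd0dd0 → (answer).

0y0y0y0y0y0y^dd0dd0dd0dd0dd0dd0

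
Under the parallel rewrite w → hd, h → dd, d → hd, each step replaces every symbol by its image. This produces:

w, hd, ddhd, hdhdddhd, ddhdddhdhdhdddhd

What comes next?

hdhdddhdhdhdddhdddhdddhdhdhdddhd

φ(ddhdddhdhdhdddhd) expands symbol-by-symbol to hd hd dd hd hd hd dd hd dd hd dd hd hd hd dd hd; joining the 16 pieces gives the next term.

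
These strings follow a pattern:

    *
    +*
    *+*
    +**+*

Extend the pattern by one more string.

*+*+**+*

From term 3 onward, concatenate the second-to-last term with the last: *·+* = *+*, +*·*+* = +**+*, …
Continuing: *+* · +**+* gives term 5.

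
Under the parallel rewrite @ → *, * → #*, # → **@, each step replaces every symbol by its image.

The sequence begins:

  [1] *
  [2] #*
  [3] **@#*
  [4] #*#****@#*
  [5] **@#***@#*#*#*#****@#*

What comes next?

#*#****@#*#*#****@#***@#***@#***@#*#*#*#****@#*

φ(**@#***@#*#*#*#****@#*) expands symbol-by-symbol to #* #* * **@ #* #* #* * **@ #* **@ #* **@ #* **@ #* #* #* #* * **@ #*; joining the 22 pieces gives the next term.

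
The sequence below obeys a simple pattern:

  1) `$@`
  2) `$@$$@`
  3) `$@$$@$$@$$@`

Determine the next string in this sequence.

$@$$@$$@$$@$$@$$@$$@$$@

Every step duplicates the string with '$' between the halves.
So the next term is two copies of $@$$@$$@$$@ with '$' between the halves.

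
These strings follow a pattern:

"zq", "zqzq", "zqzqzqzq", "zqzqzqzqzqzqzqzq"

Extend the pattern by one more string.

s(k+1) = s(k)·s(k) — each term doubles the last.
Doubling zqzqzqzqzqzqzqzq:

zqzqzqzqzqzqzqzqzqzqzqzqzqzqzqzq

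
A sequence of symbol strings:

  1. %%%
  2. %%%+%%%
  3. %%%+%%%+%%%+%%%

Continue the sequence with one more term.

Each string is two copies of the previous one joined by '+'.
Doubling %%%+%%%+%%%+%%% with '+' between the halves:

%%%+%%%+%%%+%%%+%%%+%%%+%%%+%%%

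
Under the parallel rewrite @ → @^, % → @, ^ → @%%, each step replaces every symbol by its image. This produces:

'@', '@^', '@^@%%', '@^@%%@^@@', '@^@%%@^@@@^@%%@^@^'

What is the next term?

φ(@^@%%@^@@@^@%%@^@^) expands symbol-by-symbol to @^ @%% @^ @ @ @^ @%% @^ @^ @^ @%% @^ @ @ @^ @%% @^ @%%; joining the 18 pieces gives the next term.

@^@%%@^@@@^@%%@^@^@^@%%@^@@@^@%%@^@%%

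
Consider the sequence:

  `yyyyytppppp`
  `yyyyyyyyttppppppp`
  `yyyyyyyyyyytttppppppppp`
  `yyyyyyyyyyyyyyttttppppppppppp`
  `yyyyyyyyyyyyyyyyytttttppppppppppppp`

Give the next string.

yyyyyyyyyyyyyyyyyyyyttttttppppppppppppppp

Term n consists of 3n+2 y's, followed by n t's, followed by 2n+3 p's (n = 1, 2, …).
At n = 6 the blocks have lengths 20, 6, 15.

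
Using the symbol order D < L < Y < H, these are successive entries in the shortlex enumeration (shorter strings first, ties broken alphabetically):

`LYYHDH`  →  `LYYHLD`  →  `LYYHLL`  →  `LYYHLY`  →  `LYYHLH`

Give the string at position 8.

LYYHYY

Stepping forward 3 times from LYYHLH: LYYHLH → LYYHYD → LYYHYL, then the target.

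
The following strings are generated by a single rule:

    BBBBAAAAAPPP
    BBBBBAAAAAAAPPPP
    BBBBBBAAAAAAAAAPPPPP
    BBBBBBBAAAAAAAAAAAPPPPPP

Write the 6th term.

BBBBBBBBBAAAAAAAAAAAAAAAPPPPPPPP

Term n consists of n+3 B's, followed by 2n+3 A's, followed by n+2 P's (n = 1, 2, …).
For term 6, n = 6, so the run lengths are 9, 15, 8.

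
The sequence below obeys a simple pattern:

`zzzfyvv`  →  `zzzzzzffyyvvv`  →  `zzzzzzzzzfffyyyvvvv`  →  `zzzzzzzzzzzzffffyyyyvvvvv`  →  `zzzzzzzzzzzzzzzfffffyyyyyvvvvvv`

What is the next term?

Term n consists of 3n z's, followed by n f's, followed by n y's, followed by n+1 v's (n = 1, 2, …).
At n = 6 the blocks have lengths 18, 6, 6, 7.

zzzzzzzzzzzzzzzzzzffffffyyyyyyvvvvvvv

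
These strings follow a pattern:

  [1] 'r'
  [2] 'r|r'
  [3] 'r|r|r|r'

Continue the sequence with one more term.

s(k+1) = s(k)·|·s(k) — each term doubles the last with '|' between the halves.
Doubling r|r|r|r with '|' between the halves:

r|r|r|r|r|r|r|r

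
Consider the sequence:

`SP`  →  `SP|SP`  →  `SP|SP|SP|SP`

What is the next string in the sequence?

Each string is two copies of the previous one joined by '|'.
So the next term is two copies of SP|SP|SP|SP with '|' between the halves.

SP|SP|SP|SP|SP|SP|SP|SP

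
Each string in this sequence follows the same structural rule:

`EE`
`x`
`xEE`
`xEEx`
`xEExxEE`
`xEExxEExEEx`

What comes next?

This is a Fibonacci-style word recurrence s(k) = s(k−1)·s(k−2): e.g. x·EE = xEE.
So term 7 is xEExxEExEEx·xEExxEE.

xEExxEExEExxEExxEE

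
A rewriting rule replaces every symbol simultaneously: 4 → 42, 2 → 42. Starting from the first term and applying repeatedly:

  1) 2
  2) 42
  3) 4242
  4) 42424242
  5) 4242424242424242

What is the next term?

42424242424242424242424242424242

Applying the rule to each of the 16 symbols of 4242424242424242 gives the pieces 42 42 42 42 42 42 42 42 42 42 42 42 42 42 42 42, which concatenate to the answer.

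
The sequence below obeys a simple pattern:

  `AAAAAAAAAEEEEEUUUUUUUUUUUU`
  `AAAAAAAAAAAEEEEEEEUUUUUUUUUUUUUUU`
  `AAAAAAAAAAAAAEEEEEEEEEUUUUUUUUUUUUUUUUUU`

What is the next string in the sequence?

Each string has the form A^{2n+3} E^{2n-1} U^{3n+3}, where the shown terms are n = 3, 4, 5.
Setting n = 6 gives 15, 11, 21 characters in each block.

AAAAAAAAAAAAAAAEEEEEEEEEEEUUUUUUUUUUUUUUUUUUUUU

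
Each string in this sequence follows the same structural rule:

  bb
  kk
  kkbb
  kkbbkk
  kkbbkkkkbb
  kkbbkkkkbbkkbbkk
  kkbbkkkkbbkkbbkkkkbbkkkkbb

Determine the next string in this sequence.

This is a Fibonacci-style word recurrence s(k) = s(k−1)·s(k−2): e.g. kk·bb = kkbb.
Continuing: kkbbkkkkbbkkbbkkkkbbkkkkbb · kkbbkkkkbbkkbbkk gives term 8.

kkbbkkkkbbkkbbkkkkbbkkkkbbkkbbkkkkbbkkbbkk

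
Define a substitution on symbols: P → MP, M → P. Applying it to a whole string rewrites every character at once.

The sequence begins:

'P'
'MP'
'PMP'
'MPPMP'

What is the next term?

Rewriting each symbol of MPPMP: M→P, P→MP, P→MP, M→P, P→MP, which concatenates to P MP MP P MP.

PMPMPPMP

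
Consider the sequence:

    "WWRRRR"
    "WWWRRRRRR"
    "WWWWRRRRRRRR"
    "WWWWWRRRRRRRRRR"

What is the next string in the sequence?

WWWWWWRRRRRRRRRRRR

Each string has the form W^{n} R^{2n}, where the shown terms are n = 2, 3, 4, 5.
Setting n = 6 gives 6, 12 characters in each block.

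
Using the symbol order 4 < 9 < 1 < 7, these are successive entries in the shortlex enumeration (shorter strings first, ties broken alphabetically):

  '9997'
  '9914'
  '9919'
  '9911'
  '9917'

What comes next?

The successor of 9917 increments the rightmost position that isn't already 7 and resets every position after it to 4.

9974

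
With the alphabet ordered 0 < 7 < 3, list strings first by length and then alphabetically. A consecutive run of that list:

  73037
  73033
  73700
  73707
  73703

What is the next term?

73770

The successor of 73703 increments the rightmost position that isn't already 3 and resets every position after it to 0.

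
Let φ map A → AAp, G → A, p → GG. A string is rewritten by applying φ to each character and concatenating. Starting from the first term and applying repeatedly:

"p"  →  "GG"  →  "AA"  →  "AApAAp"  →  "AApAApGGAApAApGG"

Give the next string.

Rewriting the 16 symbols of AApAApGGAApAApGG one by one yields AAp AAp GG AAp AAp GG A A AAp AAp GG AAp AAp GG A A; concatenated:

AApAApGGAApAApGGAAAApAApGGAApAApGGAA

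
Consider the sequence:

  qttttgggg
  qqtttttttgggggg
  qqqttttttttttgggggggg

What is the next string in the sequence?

qqqqtttttttttttttgggggggggg

Term n consists of n q's, followed by 3n+1 t's, followed by 2n+2 g's (n = 1, 2, …).
Setting n = 4 gives 4, 13, 10 characters in each block.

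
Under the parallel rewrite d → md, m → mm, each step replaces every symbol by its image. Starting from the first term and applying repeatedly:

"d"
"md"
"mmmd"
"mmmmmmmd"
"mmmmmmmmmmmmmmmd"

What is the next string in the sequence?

Rewriting the 16 symbols of mmmmmmmmmmmmmmmd one by one yields mm mm mm mm mm mm mm mm mm mm mm mm mm mm mm md; concatenated:

mmmmmmmmmmmmmmmmmmmmmmmmmmmmmmmd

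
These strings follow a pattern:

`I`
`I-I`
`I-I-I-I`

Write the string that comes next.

s(k+1) = s(k)·-·s(k) — each term doubles the last with '-' between the halves.
Doubling I-I-I-I with '-' between the halves:

I-I-I-I-I-I-I-I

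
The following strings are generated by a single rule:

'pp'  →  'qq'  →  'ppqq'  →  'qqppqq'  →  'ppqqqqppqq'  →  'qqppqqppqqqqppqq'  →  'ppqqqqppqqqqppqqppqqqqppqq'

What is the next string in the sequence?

qqppqqppqqqqppqqppqqqqppqqqqppqqppqqqqppqq

Each term (from the third on) is the two preceding terms concatenated in order: term 3 = pp·qq = ppqq.
Continuing: qqppqqppqqqqppqq · ppqqqqppqqqqppqqppqqqqppqq gives term 8.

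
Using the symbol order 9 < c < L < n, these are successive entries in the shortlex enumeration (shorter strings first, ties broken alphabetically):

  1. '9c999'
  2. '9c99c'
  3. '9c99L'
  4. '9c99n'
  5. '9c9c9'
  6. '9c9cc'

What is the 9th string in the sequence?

Stepping forward 3 times from 9c9cc: 9c9cc → 9c9cL → 9c9cn, then the target.

9c9L9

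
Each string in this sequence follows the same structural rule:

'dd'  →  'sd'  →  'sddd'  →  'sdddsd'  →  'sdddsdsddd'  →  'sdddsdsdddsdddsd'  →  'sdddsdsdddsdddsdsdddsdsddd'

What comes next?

sdddsdsdddsdddsdsdddsdsdddsdddsdsdddsdddsd

From term 3 onward, concatenate the last term with the second-to-last: sd·dd = sddd, sddd·sd = sdddsd, …
The next term joins sdddsdsdddsdddsdsdddsdsddd and sdddsdsdddsdddsd.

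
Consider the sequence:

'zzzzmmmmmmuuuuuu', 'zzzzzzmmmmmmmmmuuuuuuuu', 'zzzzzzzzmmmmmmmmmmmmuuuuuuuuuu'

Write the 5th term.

Term n consists of 2n z's, followed by 3n m's, followed by 2n+2 u's, where the shown terms are n = 2, 3, 4.
For term 5, n = 6, so the run lengths are 12, 18, 14.

zzzzzzzzzzzzmmmmmmmmmmmmmmmmmmuuuuuuuuuuuuuu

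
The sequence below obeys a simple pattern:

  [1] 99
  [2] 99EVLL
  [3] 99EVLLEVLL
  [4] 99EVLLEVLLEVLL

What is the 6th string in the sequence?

Every step adds EVLL to the end: s(k+1) = s(k)·EVLL.
From 99EVLLEVLLEVLL, 2 further steps: 99EVLLEVLLEVLL → 99EVLLEVLLEVLLEVLL → (answer).

99EVLLEVLLEVLLEVLLEVLL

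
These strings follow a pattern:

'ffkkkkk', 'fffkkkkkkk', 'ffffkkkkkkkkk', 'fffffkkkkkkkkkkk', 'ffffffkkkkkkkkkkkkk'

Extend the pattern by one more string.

fffffffkkkkkkkkkkkkkkk

Each string has the form f^{n} k^{2n+1}, where the shown terms are n = 2, 3, 4, 5, 6.
Setting n = 7 gives 7, 15 characters in each block.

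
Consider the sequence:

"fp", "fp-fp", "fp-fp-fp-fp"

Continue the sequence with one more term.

fp-fp-fp-fp-fp-fp-fp-fp

Every step duplicates the string with '-' between the halves.
One more doubling of fp-fp-fp-fp gives the answer.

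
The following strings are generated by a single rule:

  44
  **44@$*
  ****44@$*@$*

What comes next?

s(k+1) = **·s(k)·@$*, so each term gains ** as a prefix and @$* as a suffix.
One more step from ****44@$*@$* gives the answer.

******44@$*@$*@$*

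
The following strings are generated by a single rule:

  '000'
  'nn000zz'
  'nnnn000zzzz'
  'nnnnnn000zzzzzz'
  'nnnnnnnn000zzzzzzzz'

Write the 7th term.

nnnnnnnnnnnn000zzzzzzzzzzzz

Each term wraps the previous one in nn on the left and zz on the right.
From nnnnnnnn000zzzzzzzz, 2 further steps: nnnnnnnn000zzzzzzzz → nnnnnnnnnn000zzzzzzzzzz → (answer).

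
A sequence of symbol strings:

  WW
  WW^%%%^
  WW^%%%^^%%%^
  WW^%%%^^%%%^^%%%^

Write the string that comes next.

WW^%%%^^%%%^^%%%^^%%%^

Each term is the previous one with ^%%%^ appended.
So the next term is WW^%%%^^%%%^^%%%^·^%%%^.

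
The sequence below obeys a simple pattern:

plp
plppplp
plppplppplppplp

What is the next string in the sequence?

plppplppplppplppplppplppplppplp

Every step duplicates the string with 'p' between the halves.
One more doubling of plppplppplppplp gives the answer.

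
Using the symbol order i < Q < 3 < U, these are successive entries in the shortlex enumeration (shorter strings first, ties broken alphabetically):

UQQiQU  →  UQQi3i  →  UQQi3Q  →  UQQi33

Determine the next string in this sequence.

UQQi3U

Find the rightmost character of UQQi33 below U, bump it to the next letter, and reset everything to its right to i.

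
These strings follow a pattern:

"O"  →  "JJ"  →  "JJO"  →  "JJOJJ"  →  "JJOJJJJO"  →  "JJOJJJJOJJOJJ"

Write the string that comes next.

JJOJJJJOJJOJJJJOJJJJO

This is a Fibonacci-style word recurrence s(k) = s(k−1)·s(k−2): e.g. JJ·O = JJO.
So term 7 is JJOJJJJOJJOJJ·JJOJJJJO.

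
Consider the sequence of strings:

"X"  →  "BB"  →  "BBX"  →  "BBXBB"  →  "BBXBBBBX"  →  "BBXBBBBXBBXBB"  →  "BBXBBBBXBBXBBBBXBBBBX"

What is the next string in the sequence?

From term 3 onward, concatenate the last term with the second-to-last: BB·X = BBX, BBX·BB = BBXBB, …
So term 8 is BBXBBBBXBBXBBBBXBBBBX·BBXBBBBXBBXBB.

BBXBBBBXBBXBBBBXBBBBXBBXBBBBXBBXBB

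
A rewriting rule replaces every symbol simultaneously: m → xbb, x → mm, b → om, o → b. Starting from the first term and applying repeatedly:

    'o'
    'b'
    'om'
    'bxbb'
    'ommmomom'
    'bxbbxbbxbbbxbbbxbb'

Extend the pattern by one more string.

Rewriting the 18 symbols of bxbbxbbxbbbxbbbxbb one by one yields om mm om om mm om om mm om om om mm om om om mm om om; concatenated:

ommmomommmomommmomomommmomomommmomom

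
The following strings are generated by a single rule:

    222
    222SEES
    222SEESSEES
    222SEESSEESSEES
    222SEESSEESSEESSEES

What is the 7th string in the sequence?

Each term is the previous one with SEES appended.
From 222SEESSEESSEESSEES, 2 further steps: 222SEESSEESSEESSEES → 222SEESSEESSEESSEESSEES → (answer).

222SEESSEESSEESSEESSEESSEES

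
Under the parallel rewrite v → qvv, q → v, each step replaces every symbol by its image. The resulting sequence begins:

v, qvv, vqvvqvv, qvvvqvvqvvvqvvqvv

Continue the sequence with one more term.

vqvvqvvqvvvqvvqvvvqvvqvvqvvvqvvqvvvqvvqvv

Applying the rule to each of the 17 symbols of qvvvqvvqvvvqvvqvv gives the pieces v qvv qvv qvv v qvv qvv v qvv qvv qvv v qvv qvv v qvv qvv, which concatenate to the answer.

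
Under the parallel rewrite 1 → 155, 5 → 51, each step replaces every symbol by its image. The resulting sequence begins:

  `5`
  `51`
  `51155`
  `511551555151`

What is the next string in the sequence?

51155155515115551515115551155

Apply φ to 511551555151 symbol by symbol: 5→51, 1→155, 1→155, 5→51, 5→51, 1→155, 5→51, 5→51, 5→51, 1→155, 5→51, 1→155; joined: 51 155 155 51 51 155 51 51 51 155 51 155.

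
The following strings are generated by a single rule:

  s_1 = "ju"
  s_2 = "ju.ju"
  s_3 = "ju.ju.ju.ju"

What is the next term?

ju.ju.ju.ju.ju.ju.ju.ju

Each string is two copies of the previous one joined by '.'.
So the next term is two copies of ju.ju.ju.ju with '.' between the halves.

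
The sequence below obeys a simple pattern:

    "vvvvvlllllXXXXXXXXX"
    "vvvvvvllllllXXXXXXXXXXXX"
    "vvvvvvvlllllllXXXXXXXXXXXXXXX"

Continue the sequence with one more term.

vvvvvvvvllllllllXXXXXXXXXXXXXXXXXX

Term n consists of n+3 v's, followed by n+3 l's, followed by 3n+3 X's, where the shown terms are n = 2, 3, 4.
At n = 5 the blocks have lengths 8, 8, 18.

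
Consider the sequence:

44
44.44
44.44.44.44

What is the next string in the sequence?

44.44.44.44.44.44.44.44

Each string is two copies of the previous one joined by '.'.
One more doubling of 44.44.44.44 gives the answer.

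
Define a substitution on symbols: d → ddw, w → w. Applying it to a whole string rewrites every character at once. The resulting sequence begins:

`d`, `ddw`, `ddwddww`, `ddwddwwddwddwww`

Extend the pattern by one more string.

ddwddwwddwddwwwddwddwwddwddwwww

Replace each of the 15 characters of ddwddwwddwddwww in place — ddw ddw w ddw ddw w w ddw ddw w ddw ddw w w w — and concatenate.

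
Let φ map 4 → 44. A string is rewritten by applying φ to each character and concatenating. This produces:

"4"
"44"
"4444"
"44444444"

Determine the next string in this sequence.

4444444444444444

Rewriting each symbol of 44444444: 4→44, 4→44, 4→44, 4→44, 4→44, 4→44, 4→44, 4→44, which concatenates to 44 44 44 44 44 44 44 44.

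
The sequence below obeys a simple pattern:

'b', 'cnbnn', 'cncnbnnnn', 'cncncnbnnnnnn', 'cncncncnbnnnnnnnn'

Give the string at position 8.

cncncncncncncnbnnnnnnnnnnnnnn

Each term wraps the previous one in cn on the left and nn on the right.
From cncncncnbnnnnnnnn, 3 further steps: cncncncnbnnnnnnnn → cncncncncnbnnnnnnnnnn → cncncncncncnbnnnnnnnnnnnn → (answer).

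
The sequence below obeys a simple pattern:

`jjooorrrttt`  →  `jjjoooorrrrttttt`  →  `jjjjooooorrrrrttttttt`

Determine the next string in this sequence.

jjjjjoooooorrrrrrttttttttt

The n-th term is n j's then n+1 o's then n+1 r's then 2n-1 t's, where the shown terms are n = 2, 3, 4.
At n = 5 the blocks have lengths 5, 6, 6, 9.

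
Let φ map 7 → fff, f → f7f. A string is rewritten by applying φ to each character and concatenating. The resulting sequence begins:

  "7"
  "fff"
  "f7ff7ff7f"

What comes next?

f7fffff7ff7fffff7ff7fffff7f

Apply φ to f7ff7ff7f symbol by symbol: f→f7f, 7→fff, f→f7f, f→f7f, 7→fff, f→f7f, f→f7f, 7→fff, f→f7f; joined: f7f fff f7f f7f fff f7f f7f fff f7f.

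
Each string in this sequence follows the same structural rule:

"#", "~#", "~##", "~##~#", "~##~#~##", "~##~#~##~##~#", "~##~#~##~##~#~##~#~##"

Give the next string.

~##~#~##~##~#~##~#~##~##~#~##~##~#

This is a Fibonacci-style word recurrence s(k) = s(k−1)·s(k−2): e.g. ~#·# = ~##.
The next term joins ~##~#~##~##~#~##~#~## and ~##~#~##~##~#.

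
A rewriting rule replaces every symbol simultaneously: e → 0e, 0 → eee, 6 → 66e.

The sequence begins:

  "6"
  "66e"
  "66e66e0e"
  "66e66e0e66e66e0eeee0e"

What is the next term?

Rewriting the 21 symbols of 66e66e0e66e66e0eeee0e one by one yields 66e 66e 0e 66e 66e 0e eee 0e 66e 66e 0e 66e 66e 0e eee 0e 0e 0e 0e eee 0e; concatenated:

66e66e0e66e66e0eeee0e66e66e0e66e66e0eeee0e0e0e0eeee0e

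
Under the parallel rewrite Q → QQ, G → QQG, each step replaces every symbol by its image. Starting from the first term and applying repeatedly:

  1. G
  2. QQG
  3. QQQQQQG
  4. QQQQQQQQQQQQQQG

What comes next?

Rewriting the 15 symbols of QQQQQQQQQQQQQQG one by one yields QQ QQ QQ QQ QQ QQ QQ QQ QQ QQ QQ QQ QQ QQ QQG; concatenated:

QQQQQQQQQQQQQQQQQQQQQQQQQQQQQQG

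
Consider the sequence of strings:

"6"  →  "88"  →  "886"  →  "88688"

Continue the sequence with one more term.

From term 3 onward, concatenate the last term with the second-to-last: 88·6 = 886, 886·88 = 88688, …
Continuing: 88688 · 886 gives term 5.

88688886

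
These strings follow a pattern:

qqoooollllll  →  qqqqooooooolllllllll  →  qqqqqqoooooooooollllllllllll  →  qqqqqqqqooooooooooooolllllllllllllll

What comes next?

qqqqqqqqqqoooooooooooooooollllllllllllllllll

Each string has the form q^{2n-2} o^{3n-2} l^{3n}, where the shown terms are n = 2, 3, 4, 5.
Setting n = 6 gives 10, 16, 18 characters in each block.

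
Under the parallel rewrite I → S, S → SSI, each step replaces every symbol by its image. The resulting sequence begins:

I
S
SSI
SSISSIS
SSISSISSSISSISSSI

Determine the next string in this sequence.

Replace each of the 17 characters of SSISSISSSISSISSSI in place — SSI SSI S SSI SSI S SSI SSI SSI S SSI SSI S SSI SSI SSI S — and concatenate.

SSISSISSSISSISSSISSISSISSSISSISSSISSISSIS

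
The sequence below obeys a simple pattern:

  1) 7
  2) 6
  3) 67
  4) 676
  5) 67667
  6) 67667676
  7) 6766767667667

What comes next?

676676766766767667676

This is a Fibonacci-style word recurrence s(k) = s(k−1)·s(k−2): e.g. 6·7 = 67.
Continuing: 6766767667667 · 67667676 gives term 8.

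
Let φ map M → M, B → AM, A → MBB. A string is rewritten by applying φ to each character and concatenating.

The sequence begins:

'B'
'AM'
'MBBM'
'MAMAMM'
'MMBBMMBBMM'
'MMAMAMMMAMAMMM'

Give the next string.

Rewriting the 14 symbols of MMAMAMMMAMAMMM one by one yields M M MBB M MBB M M M MBB M MBB M M M; concatenated:

MMMBBMMBBMMMMBBMMBBMMM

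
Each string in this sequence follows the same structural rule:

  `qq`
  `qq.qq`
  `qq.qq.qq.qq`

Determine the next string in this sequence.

qq.qq.qq.qq.qq.qq.qq.qq

s(k+1) = s(k)·.·s(k) — each term doubles the last with '.' between the halves.
So the next term is two copies of qq.qq.qq.qq with '.' between the halves.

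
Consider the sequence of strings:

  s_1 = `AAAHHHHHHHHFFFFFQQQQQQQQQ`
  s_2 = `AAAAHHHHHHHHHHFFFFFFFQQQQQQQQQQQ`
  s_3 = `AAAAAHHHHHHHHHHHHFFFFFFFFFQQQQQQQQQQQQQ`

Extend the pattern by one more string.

AAAAAAHHHHHHHHHHHHHHFFFFFFFFFFFQQQQQQQQQQQQQQQ

The n-th term is n A's then 2n+2 H's then 2n-1 F's then 2n+3 Q's, where the shown terms are n = 3, 4, 5.
At n = 6 the blocks have lengths 6, 14, 11, 15.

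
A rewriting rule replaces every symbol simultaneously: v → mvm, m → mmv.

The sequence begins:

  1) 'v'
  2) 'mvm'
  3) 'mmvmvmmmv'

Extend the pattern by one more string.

Expanding mmvmvmmmv: m→mmv, m→mmv, v→mvm, m→mmv, v→mvm, m→mmv, m→mmv, m→mmv, v→mvm. Concatenated: mmv mmv mvm mmv mvm mmv mmv mmv mvm.

mmvmmvmvmmmvmvmmmvmmvmmvmvm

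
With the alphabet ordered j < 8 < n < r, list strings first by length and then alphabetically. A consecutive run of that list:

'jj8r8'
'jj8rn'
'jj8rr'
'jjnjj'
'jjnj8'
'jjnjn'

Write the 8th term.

jjn8j

Continuing the enumeration 2 steps past jjnjn: jjnjn → jjnjr → (answer).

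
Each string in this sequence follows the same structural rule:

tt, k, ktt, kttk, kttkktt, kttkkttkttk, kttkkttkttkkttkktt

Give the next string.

From term 3 onward, concatenate the last term with the second-to-last: k·tt = ktt, ktt·k = kttk, …
Continuing: kttkkttkttkkttkktt · kttkkttkttk gives term 8.

kttkkttkttkkttkkttkttkkttkttk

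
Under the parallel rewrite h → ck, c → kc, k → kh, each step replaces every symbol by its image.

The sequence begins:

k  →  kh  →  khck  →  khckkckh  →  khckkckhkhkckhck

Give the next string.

khckkckhkhkckhckkhckkhkckhckkckh

Applying the rule to each of the 16 symbols of khckkckhkhkckhck gives the pieces kh ck kc kh kh kc kh ck kh ck kh kc kh ck kc kh, which concatenate to the answer.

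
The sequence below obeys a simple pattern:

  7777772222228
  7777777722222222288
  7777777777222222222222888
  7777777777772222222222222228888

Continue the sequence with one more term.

Term n consists of 2n+2 7's, followed by 3n 2's, followed by n-1 8's, where the shown terms are n = 2, 3, 4, 5.
Setting n = 6 gives 14, 18, 5 characters in each block.

7777777777777722222222222222222288888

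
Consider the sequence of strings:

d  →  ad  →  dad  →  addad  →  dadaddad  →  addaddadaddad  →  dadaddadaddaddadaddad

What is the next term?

addaddadaddaddadaddadaddaddadaddad

Each term (from the third on) is the two preceding terms concatenated in order: term 3 = d·ad = dad.
Continuing: addaddadaddad · dadaddadaddaddadaddad gives term 8.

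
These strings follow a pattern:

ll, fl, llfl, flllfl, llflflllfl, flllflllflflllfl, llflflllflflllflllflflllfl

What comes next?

This is a Fibonacci-style word recurrence s(k) = s(k−2)·s(k−1): e.g. ll·fl = llfl.
Continuing: flllflllflflllfl · llflflllflflllflllflflllfl gives term 8.

flllflllflflllflllflflllflflllflllflflllfl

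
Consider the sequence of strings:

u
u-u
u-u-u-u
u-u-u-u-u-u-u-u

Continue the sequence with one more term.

s(k+1) = s(k)·-·s(k) — each term doubles the last with '-' between the halves.
Doubling u-u-u-u-u-u-u-u with '-' between the halves:

u-u-u-u-u-u-u-u-u-u-u-u-u-u-u-u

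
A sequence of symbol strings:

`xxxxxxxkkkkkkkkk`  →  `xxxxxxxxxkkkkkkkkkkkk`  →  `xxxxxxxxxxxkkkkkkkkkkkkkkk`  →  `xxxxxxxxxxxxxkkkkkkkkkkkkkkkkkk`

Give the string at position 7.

Term n consists of 2n+1 x's, followed by 3n k's, where the shown terms are n = 3, 4, 5, 6.
For term 7, n = 9, so the run lengths are 19, 27.

xxxxxxxxxxxxxxxxxxxkkkkkkkkkkkkkkkkkkkkkkkkkkk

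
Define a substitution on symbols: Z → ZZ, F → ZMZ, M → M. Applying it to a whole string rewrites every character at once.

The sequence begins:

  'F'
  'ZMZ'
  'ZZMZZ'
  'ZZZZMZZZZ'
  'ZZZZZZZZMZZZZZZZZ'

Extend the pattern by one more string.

Rewriting the 17 symbols of ZZZZZZZZMZZZZZZZZ one by one yields ZZ ZZ ZZ ZZ ZZ ZZ ZZ ZZ M ZZ ZZ ZZ ZZ ZZ ZZ ZZ ZZ; concatenated:

ZZZZZZZZZZZZZZZZMZZZZZZZZZZZZZZZZ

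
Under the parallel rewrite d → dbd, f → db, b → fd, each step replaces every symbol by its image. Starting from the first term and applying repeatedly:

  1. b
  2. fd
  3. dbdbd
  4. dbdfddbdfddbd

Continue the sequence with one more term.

Rewriting the 13 symbols of dbdfddbdfddbd one by one yields dbd fd dbd db dbd dbd fd dbd db dbd dbd fd dbd; concatenated:

dbdfddbddbdbddbdfddbddbdbddbdfddbd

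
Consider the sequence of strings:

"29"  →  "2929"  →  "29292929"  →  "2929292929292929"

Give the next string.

29292929292929292929292929292929

s(k+1) = s(k)·s(k) — each term doubles the last.
So the next term is two copies of 2929292929292929.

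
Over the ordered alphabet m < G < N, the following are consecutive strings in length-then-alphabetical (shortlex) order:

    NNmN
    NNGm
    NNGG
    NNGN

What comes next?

Find the rightmost character of NNGN below N, bump it to the next letter, and reset everything to its right to m.

NNNm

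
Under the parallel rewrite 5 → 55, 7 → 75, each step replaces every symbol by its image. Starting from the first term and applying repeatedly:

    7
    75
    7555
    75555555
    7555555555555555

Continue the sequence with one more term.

Replace each of the 16 characters of 7555555555555555 in place — 75 55 55 55 55 55 55 55 55 55 55 55 55 55 55 55 — and concatenate.

75555555555555555555555555555555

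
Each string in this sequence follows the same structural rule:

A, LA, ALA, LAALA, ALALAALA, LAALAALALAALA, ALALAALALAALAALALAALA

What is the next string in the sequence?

LAALAALALAALAALALAALALAALAALALAALA

Each term (from the third on) is the two preceding terms concatenated in order: term 3 = A·LA = ALA.
Continuing: LAALAALALAALA · ALALAALALAALAALALAALA gives term 8.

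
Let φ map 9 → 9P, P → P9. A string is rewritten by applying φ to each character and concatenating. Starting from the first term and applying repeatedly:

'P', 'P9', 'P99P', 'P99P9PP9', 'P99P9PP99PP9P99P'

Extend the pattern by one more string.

Rewriting the 16 symbols of P99P9PP99PP9P99P one by one yields P9 9P 9P P9 9P P9 P9 9P 9P P9 P9 9P P9 9P 9P P9; concatenated:

P99P9PP99PP9P99P9PP9P99PP99P9PP9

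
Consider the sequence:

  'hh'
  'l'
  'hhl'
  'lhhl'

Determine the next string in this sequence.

hhllhhl

From term 3 onward, concatenate the second-to-last term with the last: hh·l = hhl, l·hhl = lhhl, …
So term 5 is hhl·lhhl.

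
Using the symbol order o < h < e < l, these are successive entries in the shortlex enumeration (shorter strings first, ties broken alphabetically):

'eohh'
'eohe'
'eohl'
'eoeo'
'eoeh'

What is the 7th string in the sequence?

eoel

Stepping forward 2 times from eoeh: eoeh → eoee, then the target.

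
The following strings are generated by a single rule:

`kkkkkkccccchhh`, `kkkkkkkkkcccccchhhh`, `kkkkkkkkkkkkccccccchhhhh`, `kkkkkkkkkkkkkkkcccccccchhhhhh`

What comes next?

The n-th term is 3n k's then n+3 c's then n+1 h's, where the shown terms are n = 2, 3, 4, 5.
For the next term, n = 6, so the run lengths are 18, 9, 7.

kkkkkkkkkkkkkkkkkkccccccccchhhhhhh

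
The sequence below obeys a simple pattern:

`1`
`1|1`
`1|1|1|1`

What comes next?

1|1|1|1|1|1|1|1

Each string is two copies of the previous one joined by '|'.
One more doubling of 1|1|1|1 gives the answer.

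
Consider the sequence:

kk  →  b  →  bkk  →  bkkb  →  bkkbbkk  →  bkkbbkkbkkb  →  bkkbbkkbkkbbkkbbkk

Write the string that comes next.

From term 3 onward, concatenate the last term with the second-to-last: b·kk = bkk, bkk·b = bkkb, …
Continuing: bkkbbkkbkkbbkkbbkk · bkkbbkkbkkb gives term 8.

bkkbbkkbkkbbkkbbkkbkkbbkkbkkb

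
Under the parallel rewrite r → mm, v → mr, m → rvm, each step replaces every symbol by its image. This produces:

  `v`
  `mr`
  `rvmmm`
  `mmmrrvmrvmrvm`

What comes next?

φ(mmmrrvmrvmrvm) expands symbol-by-symbol to rvm rvm rvm mm mm mr rvm mm mr rvm mm mr rvm; joining the 13 pieces gives the next term.

rvmrvmrvmmmmmmrrvmmmmrrvmmmmrrvm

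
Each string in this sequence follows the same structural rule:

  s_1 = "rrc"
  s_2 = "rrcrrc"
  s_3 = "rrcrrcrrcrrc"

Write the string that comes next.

Each string is two copies of the previous one concatenated.
Doubling rrcrrcrrcrrc:

rrcrrcrrcrrcrrcrrcrrcrrc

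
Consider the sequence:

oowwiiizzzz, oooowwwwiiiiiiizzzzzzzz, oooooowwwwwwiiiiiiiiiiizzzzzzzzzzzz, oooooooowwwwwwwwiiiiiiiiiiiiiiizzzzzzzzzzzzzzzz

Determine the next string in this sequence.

oooooooooowwwwwwwwwwiiiiiiiiiiiiiiiiiiizzzzzzzzzzzzzzzzzzzz

Reading off run lengths: o runs 2, 4, 6, 8; w runs 2, 4, 6, 8; i runs 3, 7, 11, 15; z runs 4, 8, 12, 16 — each is linear in n (n = 1, 2, …).
At n = 5 the blocks have lengths 10, 10, 19, 20.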